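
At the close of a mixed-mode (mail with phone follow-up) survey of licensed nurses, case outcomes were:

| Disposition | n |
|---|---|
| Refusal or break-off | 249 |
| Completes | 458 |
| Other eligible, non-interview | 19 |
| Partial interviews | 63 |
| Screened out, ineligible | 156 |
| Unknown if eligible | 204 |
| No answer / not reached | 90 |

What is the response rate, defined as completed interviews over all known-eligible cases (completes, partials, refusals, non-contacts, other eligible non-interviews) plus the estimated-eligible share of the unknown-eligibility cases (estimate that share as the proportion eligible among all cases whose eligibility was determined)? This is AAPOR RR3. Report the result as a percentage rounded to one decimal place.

Num → 458
Determined eligible → 458 + 63 + 249 + 90 + 19 = 879
e = 879 / (879 + 156) = 879 / 1035 = 0.8493
e × U → 0.8493 × 204 = 173.26
Base → 879 + 173.26 = 1052.26
RR3 = 458 / 1052.26 = 0.4353

43.5%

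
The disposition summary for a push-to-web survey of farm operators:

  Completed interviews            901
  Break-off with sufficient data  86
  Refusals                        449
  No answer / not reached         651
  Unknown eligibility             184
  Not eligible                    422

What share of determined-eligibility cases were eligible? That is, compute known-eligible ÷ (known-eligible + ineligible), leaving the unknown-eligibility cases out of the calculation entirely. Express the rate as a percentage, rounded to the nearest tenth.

Known eligible → 901 + 86 + 449 + 651 = 2087
e = 2087 / (2087 + 422) = 2087 / 2509 = 0.8318

83.2%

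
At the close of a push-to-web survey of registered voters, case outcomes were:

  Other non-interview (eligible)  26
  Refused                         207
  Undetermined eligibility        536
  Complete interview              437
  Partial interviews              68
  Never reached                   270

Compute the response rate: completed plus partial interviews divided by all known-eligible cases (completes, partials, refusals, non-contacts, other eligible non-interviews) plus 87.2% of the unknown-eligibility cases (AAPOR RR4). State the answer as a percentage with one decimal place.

Num → 437 + 68 = 505
Known eligible → 437 + 68 + 207 + 270 + 26 = 1008
Eligible share of unknowns → 0.8720 × 536 = 467.39
Denominator → 1008 + 467.39 = 1475.39
RR4 = 505 / 1475.39 = 0.3423

34.2%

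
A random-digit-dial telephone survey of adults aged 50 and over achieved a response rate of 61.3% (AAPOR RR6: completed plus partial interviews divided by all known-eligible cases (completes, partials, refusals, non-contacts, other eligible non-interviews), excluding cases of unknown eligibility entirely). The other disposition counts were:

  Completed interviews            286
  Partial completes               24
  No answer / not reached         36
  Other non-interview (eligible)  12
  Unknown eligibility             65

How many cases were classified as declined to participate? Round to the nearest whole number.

Numerator: 286 + 24 = 310
RR6 = 310 / D = 0.613
D = 310 / 0.613 = 505.7
Rest of base = 358
declined to participate = 505.7 − 358 ≈ 148

148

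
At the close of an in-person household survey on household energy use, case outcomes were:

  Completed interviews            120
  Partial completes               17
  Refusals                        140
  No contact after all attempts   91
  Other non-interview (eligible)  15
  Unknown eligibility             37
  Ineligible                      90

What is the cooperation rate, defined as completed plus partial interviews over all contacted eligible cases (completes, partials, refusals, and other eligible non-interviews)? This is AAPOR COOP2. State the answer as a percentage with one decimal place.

46.9%

Num = 120 + 17 = 137
Denom = 120 + 17 + 140 + 15 = 292
COOP2 = 137 / 292 = 0.4692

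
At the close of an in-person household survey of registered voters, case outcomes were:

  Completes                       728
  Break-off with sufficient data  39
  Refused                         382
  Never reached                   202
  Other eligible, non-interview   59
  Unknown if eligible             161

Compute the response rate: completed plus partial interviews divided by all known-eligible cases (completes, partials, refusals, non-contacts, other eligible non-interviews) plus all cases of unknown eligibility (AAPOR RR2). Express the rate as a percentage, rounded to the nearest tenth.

48.8%

Numerator → 728 + 39 = 767
Denom → 728 + 39 + 382 + 202 + 59 + 161 = 1571
RR2 = 767 / 1571 = 0.4882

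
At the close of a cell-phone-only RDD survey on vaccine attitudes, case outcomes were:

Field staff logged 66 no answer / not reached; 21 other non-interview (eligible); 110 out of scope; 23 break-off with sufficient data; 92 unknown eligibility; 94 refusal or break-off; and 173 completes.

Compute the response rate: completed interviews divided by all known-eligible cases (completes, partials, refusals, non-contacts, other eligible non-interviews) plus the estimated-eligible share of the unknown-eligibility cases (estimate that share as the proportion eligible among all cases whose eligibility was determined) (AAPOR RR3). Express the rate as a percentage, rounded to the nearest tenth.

Top = 173
Known eligible = 173 + 23 + 94 + 66 + 21 = 377
e = 377 / (377 + 110) = 377 / 487 = 0.7741
Estimated eligible among unknowns = 0.7741 × 92 = 71.22
Base = 377 + 71.22 = 448.22
RR3 = 173 / 448.22 = 0.3860

38.6%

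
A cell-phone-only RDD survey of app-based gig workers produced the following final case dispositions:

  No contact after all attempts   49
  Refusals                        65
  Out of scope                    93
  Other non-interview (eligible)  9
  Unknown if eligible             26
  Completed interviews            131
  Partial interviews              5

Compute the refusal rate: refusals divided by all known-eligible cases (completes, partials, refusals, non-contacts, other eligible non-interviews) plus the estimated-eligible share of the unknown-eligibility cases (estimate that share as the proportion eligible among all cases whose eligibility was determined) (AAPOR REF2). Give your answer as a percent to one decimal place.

Numerator → 65
Known eligible → 131 + 5 + 65 + 49 + 9 = 259
e = 259 / (259 + 93) = 259 / 352 = 0.7358
e × U → 0.7358 × 26 = 19.13
Denominator → 259 + 19.13 = 278.13
REF2 = 65 / 278.13 = 0.2337

23.4%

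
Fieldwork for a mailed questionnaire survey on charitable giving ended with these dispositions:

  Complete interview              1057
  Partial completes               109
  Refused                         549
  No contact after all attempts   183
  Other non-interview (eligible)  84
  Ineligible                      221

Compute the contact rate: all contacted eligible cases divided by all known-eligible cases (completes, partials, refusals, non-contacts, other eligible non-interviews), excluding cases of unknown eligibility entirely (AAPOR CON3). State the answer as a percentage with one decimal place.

90.8%

Numerator → 1057 + 109 + 549 + 84 = 1799
Denominator → 1057 + 109 + 549 + 183 + 84 = 1982
CON3 = 1799 / 1982 = 0.9077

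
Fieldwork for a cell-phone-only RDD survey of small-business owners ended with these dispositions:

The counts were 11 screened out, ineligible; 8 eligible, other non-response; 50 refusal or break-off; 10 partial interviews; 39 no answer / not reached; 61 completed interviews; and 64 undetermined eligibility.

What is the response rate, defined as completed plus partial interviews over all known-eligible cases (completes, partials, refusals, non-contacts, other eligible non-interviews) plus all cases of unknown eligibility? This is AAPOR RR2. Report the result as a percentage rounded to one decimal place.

30.6%

Num = 61 + 10 = 71
Denominator = 61 + 10 + 50 + 39 + 8 + 64 = 232
RR2 = 71 / 232 = 0.3060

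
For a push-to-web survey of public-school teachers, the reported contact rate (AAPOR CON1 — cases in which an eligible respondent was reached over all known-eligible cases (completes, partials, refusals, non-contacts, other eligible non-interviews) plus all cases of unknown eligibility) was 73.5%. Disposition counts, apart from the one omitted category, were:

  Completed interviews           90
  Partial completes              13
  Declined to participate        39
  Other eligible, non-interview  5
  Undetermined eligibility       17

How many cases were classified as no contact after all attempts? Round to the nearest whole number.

Num = 90 + 13 + 39 + 5 = 147
CON1 = 147 / D = 0.735
D = 147 / 0.735 = 200.0
Rest of base = 164
no contact after all attempts = 200.0 − 164 ≈ 36

36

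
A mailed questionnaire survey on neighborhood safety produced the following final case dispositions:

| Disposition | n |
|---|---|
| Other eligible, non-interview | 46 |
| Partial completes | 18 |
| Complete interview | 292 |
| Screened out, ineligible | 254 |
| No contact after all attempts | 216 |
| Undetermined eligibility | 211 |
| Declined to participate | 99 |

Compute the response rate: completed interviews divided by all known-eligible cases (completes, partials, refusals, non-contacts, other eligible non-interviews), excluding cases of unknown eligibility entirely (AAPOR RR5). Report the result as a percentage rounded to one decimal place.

43.5%

Numerator: 292
Denom: 292 + 18 + 99 + 216 + 46 = 671
RR5 = 292 / 671 = 0.4352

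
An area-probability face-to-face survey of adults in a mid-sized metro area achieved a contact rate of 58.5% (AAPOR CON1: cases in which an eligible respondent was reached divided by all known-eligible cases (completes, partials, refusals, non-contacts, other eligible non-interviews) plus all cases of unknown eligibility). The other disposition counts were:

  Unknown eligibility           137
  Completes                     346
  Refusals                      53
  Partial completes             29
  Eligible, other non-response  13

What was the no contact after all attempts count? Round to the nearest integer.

176

Top = 346 + 29 + 53 + 13 = 441
CON1 = 441 / D = 0.585
D = 441 / 0.585 = 753.8
Other denominator terms total 578
no contact after all attempts = 753.8 − 578 ≈ 176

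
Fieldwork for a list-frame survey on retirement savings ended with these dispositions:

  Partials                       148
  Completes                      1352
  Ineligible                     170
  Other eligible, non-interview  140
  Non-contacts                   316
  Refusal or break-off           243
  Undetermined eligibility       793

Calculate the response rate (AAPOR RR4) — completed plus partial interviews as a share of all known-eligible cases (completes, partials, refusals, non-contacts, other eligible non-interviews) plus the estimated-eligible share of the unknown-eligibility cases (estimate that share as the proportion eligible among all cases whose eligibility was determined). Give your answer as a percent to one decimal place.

Numerator = 1352 + 148 = 1500
Known eligible = 1352 + 148 + 243 + 316 + 140 = 2199
e = 2199 / (2199 + 170) = 2199 / 2369 = 0.9282
Estimated eligible among unknowns = 0.9282 × 793 = 736.06
Base = 2199 + 736.06 = 2935.06
RR4 = 1500 / 2935.06 = 0.5111

51.1%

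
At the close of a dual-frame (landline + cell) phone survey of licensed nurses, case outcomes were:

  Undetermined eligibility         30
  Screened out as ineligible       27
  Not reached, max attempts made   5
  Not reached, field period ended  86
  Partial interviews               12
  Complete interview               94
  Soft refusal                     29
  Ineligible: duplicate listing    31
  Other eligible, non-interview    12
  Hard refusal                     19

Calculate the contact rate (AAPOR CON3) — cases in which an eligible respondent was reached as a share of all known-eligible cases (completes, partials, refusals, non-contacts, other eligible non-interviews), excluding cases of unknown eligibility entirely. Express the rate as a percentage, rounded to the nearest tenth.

64.6%

Refused = 19 + 29 = 48
No answer / not reached = 86 + 5 = 91
Not eligible = 27 + 31 = 58
Num = 94 + 12 + 48 + 12 = 166
Denominator = 94 + 12 + 48 + 91 + 12 = 257
CON3 = 166 / 257 = 0.6459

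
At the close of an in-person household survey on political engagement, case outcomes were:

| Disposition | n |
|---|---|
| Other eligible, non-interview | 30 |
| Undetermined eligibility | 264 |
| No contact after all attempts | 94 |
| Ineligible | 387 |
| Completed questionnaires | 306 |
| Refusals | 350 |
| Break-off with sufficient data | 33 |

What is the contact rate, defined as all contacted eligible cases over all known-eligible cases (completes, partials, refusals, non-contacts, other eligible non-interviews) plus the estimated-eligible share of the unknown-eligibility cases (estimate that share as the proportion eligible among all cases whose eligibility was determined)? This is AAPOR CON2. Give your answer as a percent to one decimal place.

Numerator = 306 + 33 + 350 + 30 = 719
Determined eligible = 306 + 33 + 350 + 94 + 30 = 813
e = 813 / (813 + 387) = 813 / 1200 = 0.6775
Estimated eligible among unknowns = 0.6775 × 264 = 178.86
Base = 813 + 178.86 = 991.86
CON2 = 719 / 991.86 = 0.7249

72.5%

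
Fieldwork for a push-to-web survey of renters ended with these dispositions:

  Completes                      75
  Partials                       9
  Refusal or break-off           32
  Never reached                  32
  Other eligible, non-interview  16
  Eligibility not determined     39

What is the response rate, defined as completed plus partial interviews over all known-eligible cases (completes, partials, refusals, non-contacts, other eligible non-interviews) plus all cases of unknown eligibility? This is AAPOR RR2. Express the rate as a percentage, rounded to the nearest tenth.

41.4%

Numerator = 75 + 9 = 84
Denom = 75 + 9 + 32 + 32 + 16 + 39 = 203
RR2 = 84 / 203 = 0.4138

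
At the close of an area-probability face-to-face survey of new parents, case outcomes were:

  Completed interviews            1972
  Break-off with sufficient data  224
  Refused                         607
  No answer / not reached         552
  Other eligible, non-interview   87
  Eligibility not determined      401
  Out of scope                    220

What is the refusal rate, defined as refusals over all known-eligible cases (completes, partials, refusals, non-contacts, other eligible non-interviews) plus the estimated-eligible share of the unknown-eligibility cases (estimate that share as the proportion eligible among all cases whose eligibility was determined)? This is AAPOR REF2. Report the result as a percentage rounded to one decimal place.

Numerator = 607
Determined eligible = 1972 + 224 + 607 + 552 + 87 = 3442
e = 3442 / (3442 + 220) = 3442 / 3662 = 0.9399
Estimated eligible among unknowns = 0.9399 × 401 = 376.90
Base = 3442 + 376.90 = 3818.90
REF2 = 607 / 3818.90 = 0.1589

15.9%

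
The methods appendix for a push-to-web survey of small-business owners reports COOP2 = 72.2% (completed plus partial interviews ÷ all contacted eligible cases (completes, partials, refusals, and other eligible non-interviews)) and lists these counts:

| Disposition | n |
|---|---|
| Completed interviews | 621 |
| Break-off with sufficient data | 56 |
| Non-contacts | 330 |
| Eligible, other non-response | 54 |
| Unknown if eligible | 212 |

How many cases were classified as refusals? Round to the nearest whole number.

207

Top: 621 + 56 = 677
COOP2 = 677 / D = 0.722
D = 677 / 0.722 = 937.7
Other denominator terms total 731
refusals = 937.7 − 731 ≈ 207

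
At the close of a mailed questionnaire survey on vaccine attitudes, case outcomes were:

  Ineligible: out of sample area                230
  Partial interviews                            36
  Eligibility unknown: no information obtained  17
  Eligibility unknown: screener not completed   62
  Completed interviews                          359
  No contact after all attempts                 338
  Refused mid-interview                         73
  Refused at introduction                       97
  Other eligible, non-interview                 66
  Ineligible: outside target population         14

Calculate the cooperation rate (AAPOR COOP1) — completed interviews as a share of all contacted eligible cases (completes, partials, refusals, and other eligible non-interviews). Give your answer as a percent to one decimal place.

Refusals = 97 + 73 = 170
Unknown if eligible = 62 + 17 = 79
Ineligible = 14 + 230 = 244
Numerator = 359
Denominator = 359 + 36 + 170 + 66 = 631
COOP1 = 359 / 631 = 0.5689

56.9%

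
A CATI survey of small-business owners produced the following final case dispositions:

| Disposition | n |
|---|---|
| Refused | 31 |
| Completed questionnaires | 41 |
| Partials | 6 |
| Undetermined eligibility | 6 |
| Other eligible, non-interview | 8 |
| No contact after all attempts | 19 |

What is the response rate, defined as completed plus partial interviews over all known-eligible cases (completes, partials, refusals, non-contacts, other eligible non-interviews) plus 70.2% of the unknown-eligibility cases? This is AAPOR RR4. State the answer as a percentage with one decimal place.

Top: 41 + 6 = 47
Eligible (known): 41 + 6 + 31 + 19 + 8 = 105
Eligible share of unknowns: 0.7020 × 6 = 4.21
Denom: 105 + 4.21 = 109.21
RR4 = 47 / 109.21 = 0.4304

43.0%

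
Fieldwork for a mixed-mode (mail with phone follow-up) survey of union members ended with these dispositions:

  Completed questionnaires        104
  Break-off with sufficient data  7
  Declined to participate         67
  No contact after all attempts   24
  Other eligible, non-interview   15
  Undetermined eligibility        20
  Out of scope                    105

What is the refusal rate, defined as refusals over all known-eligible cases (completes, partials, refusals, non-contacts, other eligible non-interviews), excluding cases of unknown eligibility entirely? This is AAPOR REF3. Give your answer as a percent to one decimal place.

Top → 67
Base → 104 + 7 + 67 + 24 + 15 = 217
REF3 = 67 / 217 = 0.3088

30.9%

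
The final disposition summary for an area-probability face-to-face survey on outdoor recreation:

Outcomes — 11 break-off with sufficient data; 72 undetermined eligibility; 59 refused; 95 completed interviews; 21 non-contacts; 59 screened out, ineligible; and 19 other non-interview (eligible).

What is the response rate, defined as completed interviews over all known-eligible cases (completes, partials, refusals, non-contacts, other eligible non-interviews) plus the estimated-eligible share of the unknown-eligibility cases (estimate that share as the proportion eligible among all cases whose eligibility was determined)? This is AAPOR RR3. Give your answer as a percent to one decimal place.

Top: 95
Eligible (known): 95 + 11 + 59 + 21 + 19 = 205
e = 205 / (205 + 59) = 205 / 264 = 0.7765
e × U: 0.7765 × 72 = 55.91
Denom: 205 + 55.91 = 260.91
RR3 = 95 / 260.91 = 0.3641

36.4%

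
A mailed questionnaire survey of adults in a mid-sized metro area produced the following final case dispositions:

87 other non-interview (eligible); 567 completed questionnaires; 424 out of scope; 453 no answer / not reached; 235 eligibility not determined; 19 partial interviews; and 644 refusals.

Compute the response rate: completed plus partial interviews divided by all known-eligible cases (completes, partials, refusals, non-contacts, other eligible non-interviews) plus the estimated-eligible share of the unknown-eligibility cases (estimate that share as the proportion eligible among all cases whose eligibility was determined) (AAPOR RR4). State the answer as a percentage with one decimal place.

29.9%

Numerator → 567 + 19 = 586
Determined eligible → 567 + 19 + 644 + 453 + 87 = 1770
e = 1770 / (1770 + 424) = 1770 / 2194 = 0.8067
e × U → 0.8067 × 235 = 189.57
Denom → 1770 + 189.57 = 1959.57
RR4 = 586 / 1959.57 = 0.2990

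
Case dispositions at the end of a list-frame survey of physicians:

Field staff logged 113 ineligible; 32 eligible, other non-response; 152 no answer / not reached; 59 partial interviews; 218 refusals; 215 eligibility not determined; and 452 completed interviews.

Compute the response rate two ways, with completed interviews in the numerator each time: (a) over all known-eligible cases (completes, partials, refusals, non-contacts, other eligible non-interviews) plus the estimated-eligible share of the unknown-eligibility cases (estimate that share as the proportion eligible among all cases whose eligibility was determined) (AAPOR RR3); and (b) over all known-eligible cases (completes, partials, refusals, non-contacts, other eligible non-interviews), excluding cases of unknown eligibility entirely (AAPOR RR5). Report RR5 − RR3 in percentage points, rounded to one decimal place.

8.6

Top → 452
Known eligible → 452 + 59 + 218 + 152 + 32 = 913
e = 913 / (913 + 113) = 913 / 1026 = 0.8899
e × U → 0.8899 × 215 = 191.33
Denominator → 913 + 191.33 = 1104.33
RR3 = 452 / 1104.33 = 0.4093
Denominator → 452 + 59 + 218 + 152 + 32 = 913
RR5 = 452 / 913 = 0.4951
Difference = 49.51 − 40.93 = 8.58 percentage points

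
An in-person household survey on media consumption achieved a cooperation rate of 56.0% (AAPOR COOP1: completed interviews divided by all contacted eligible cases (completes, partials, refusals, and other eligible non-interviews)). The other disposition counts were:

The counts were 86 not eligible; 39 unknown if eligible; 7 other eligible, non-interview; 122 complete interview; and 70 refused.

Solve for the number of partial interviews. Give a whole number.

19

COOP1 = 122 / D = 0.560
D = 122 / 0.560 = 217.9
Other denominator terms total 199
partial interviews = 217.9 − 199 ≈ 19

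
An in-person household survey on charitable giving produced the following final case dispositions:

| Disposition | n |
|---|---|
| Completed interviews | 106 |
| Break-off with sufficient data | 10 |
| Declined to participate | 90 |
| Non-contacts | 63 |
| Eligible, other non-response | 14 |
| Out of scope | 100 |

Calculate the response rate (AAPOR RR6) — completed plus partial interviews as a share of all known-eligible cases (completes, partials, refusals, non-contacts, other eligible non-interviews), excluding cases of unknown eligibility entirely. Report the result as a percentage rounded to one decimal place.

41.0%

Num = 106 + 10 = 116
Denom = 106 + 10 + 90 + 63 + 14 = 283
RR6 = 116 / 283 = 0.4099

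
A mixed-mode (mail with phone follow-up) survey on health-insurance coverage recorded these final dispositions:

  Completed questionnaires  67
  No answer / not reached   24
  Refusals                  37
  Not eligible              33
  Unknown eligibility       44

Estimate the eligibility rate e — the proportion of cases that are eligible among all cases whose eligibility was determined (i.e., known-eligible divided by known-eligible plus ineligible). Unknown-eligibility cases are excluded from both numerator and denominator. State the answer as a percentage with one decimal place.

Known eligible → 67 + 37 + 24 = 128
e = 128 / (128 + 33) = 128 / 161 = 0.7950

79.5%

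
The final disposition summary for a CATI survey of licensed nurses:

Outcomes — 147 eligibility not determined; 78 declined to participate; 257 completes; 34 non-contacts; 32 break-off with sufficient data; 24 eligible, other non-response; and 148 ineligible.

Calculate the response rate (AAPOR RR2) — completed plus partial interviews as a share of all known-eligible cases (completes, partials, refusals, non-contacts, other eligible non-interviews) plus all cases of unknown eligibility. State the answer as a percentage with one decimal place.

50.5%

Numerator = 257 + 32 = 289
Denominator = 257 + 32 + 78 + 34 + 24 + 147 = 572
RR2 = 289 / 572 = 0.5052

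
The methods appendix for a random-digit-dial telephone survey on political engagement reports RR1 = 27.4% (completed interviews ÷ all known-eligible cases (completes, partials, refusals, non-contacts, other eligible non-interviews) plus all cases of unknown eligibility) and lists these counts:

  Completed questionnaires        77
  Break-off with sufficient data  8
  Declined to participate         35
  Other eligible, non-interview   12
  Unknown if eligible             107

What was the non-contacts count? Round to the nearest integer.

RR1 = 77 / D = 0.274
D = 77 / 0.274 = 281.0
Remaining denominator categories sum to 239
non-contacts = 281.0 − 239 ≈ 42

42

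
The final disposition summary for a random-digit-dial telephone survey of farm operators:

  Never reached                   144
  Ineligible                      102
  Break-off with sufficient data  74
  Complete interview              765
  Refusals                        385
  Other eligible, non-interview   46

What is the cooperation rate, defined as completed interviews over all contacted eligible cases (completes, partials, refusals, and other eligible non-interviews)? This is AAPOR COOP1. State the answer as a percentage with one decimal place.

Num → 765
Denominator → 765 + 74 + 385 + 46 = 1270
COOP1 = 765 / 1270 = 0.6024

60.2%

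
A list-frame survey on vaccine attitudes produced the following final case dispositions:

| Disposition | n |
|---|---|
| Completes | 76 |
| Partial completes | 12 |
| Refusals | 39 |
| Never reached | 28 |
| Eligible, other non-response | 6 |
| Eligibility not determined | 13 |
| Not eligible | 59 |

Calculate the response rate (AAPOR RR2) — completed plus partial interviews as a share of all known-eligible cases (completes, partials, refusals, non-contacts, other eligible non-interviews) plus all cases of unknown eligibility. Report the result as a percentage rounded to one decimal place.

50.6%

Top = 76 + 12 = 88
Base = 76 + 12 + 39 + 28 + 6 + 13 = 174
RR2 = 88 / 174 = 0.5057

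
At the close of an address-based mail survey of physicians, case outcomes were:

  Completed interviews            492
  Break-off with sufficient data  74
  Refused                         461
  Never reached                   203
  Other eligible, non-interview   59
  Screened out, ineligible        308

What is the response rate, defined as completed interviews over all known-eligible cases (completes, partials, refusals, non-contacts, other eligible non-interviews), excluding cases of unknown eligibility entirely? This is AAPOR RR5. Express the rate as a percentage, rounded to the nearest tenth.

38.2%

Numerator = 492
Base = 492 + 74 + 461 + 203 + 59 = 1289
RR5 = 492 / 1289 = 0.3817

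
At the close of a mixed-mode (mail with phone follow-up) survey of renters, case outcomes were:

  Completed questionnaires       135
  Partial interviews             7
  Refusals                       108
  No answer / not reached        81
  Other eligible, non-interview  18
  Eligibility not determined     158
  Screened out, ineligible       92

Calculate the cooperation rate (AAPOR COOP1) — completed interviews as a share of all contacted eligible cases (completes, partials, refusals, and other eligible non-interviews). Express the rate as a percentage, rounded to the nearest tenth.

50.4%

Top → 135
Denominator → 135 + 7 + 108 + 18 = 268
COOP1 = 135 / 268 = 0.5037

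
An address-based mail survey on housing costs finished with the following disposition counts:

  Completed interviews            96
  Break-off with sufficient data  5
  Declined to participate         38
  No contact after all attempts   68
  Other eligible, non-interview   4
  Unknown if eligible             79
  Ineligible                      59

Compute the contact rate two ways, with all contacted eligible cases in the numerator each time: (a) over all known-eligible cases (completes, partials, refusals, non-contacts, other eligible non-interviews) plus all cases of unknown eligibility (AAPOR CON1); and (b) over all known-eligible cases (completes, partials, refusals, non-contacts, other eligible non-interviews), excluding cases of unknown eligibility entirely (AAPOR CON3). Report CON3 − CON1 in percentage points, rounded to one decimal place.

Numerator: 96 + 5 + 38 + 4 = 143
Base: 96 + 5 + 38 + 68 + 4 + 79 = 290
CON1 = 143 / 290 = 0.4931
Base: 96 + 5 + 38 + 68 + 4 = 211
CON3 = 143 / 211 = 0.6777
Difference = 67.77 − 49.31 = 18.46 percentage points

18.5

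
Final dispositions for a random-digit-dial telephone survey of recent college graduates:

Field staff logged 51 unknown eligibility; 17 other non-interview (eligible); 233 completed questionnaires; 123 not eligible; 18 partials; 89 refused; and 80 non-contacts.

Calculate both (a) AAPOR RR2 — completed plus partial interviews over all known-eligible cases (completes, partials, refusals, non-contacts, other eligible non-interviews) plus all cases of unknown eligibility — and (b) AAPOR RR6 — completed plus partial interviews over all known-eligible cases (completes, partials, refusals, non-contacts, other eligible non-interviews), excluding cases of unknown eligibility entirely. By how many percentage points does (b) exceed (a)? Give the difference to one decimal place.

Top → 233 + 18 = 251
Denominator → 233 + 18 + 89 + 80 + 17 + 51 = 488
RR2 = 251 / 488 = 0.5143
Denominator → 233 + 18 + 89 + 80 + 17 = 437
RR6 = 251 / 437 = 0.5744
Difference = 57.44 − 51.43 = 6.01 percentage points

6.0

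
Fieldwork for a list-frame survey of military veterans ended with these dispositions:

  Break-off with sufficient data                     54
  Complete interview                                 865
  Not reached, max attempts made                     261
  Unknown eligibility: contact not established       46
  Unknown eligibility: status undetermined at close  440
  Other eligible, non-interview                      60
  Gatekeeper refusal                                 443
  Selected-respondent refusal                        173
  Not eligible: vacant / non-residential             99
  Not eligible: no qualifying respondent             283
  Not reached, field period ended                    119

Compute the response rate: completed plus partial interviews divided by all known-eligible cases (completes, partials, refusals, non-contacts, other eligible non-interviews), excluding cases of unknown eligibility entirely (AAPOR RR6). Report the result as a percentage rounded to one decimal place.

46.5%

Refusals = 443 + 173 = 616
Non-contacts = 119 + 261 = 380
Unknown eligibility = 46 + 440 = 486
Out of scope = 283 + 99 = 382
Top = 865 + 54 = 919
Denom = 865 + 54 + 616 + 380 + 60 = 1975
RR6 = 919 / 1975 = 0.4653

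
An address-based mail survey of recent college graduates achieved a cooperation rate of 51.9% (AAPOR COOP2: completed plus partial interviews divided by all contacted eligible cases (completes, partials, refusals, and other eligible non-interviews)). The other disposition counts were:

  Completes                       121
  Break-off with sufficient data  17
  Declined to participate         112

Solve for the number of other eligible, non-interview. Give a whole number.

Top = 121 + 17 = 138
COOP2 = 138 / D = 0.519
D = 138 / 0.519 = 265.9
Other denominator terms total 250
other eligible, non-interview = 265.9 − 250 ≈ 16

16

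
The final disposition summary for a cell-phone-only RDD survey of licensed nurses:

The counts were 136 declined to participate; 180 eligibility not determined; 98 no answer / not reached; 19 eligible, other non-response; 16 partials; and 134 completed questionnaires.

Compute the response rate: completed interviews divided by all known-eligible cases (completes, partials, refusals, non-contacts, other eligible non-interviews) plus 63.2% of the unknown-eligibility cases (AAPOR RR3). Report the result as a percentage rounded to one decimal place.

25.9%

Top: 134
Known eligible: 134 + 16 + 136 + 98 + 19 = 403
e × U: 0.6320 × 180 = 113.76
Denominator: 403 + 113.76 = 516.76
RR3 = 134 / 516.76 = 0.2593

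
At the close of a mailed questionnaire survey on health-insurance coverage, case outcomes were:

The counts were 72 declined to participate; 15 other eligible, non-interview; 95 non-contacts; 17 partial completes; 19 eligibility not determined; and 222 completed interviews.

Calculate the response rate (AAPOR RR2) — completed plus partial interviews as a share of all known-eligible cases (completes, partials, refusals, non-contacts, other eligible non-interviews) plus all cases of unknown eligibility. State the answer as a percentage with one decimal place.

54.3%

Top → 222 + 17 = 239
Base → 222 + 17 + 72 + 95 + 15 + 19 = 440
RR2 = 239 / 440 = 0.5432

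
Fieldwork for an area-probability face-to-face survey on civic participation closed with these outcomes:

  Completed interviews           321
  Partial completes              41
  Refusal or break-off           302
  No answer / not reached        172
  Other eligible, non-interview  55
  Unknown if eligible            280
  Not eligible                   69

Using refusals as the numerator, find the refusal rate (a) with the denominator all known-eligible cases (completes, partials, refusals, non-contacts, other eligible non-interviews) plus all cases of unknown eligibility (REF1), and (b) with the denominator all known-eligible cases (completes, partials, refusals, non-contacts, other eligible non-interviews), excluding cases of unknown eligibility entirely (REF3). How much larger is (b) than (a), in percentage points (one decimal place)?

Top: 302
Denominator: 321 + 41 + 302 + 172 + 55 + 280 = 1171
REF1 = 302 / 1171 = 0.2579
Denominator: 321 + 41 + 302 + 172 + 55 = 891
REF3 = 302 / 891 = 0.3389
Difference = 33.89 − 25.79 = 8.10 percentage points

8.1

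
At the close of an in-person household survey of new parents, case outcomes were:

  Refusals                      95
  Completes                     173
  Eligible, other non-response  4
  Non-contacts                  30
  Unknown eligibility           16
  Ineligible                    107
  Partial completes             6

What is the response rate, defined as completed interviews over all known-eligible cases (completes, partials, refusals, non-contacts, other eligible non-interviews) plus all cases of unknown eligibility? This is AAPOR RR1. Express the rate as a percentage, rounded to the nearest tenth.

53.4%

Numerator: 173
Base: 173 + 6 + 95 + 30 + 4 + 16 = 324
RR1 = 173 / 324 = 0.5340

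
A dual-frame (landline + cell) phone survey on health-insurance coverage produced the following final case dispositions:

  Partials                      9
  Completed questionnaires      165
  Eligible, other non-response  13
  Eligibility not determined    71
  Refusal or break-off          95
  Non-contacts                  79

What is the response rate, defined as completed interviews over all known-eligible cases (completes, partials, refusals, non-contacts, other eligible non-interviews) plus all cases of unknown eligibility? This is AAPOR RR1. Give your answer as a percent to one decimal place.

Top: 165
Base: 165 + 9 + 95 + 79 + 13 + 71 = 432
RR1 = 165 / 432 = 0.3819

38.2%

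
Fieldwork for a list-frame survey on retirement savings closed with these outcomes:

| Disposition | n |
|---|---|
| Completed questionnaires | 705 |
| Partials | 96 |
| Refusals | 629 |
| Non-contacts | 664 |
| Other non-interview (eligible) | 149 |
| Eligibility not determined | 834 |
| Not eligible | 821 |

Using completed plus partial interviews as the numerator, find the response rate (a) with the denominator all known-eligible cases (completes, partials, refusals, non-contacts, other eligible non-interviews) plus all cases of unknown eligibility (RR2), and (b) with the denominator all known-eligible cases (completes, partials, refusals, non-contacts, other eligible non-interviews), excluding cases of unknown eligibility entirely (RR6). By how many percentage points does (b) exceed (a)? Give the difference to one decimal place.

Numerator → 705 + 96 = 801
Base → 705 + 96 + 629 + 664 + 149 + 834 = 3077
RR2 = 801 / 3077 = 0.2603
Base → 705 + 96 + 629 + 664 + 149 = 2243
RR6 = 801 / 2243 = 0.3571
Difference = 35.71 − 26.03 = 9.68 percentage points

9.7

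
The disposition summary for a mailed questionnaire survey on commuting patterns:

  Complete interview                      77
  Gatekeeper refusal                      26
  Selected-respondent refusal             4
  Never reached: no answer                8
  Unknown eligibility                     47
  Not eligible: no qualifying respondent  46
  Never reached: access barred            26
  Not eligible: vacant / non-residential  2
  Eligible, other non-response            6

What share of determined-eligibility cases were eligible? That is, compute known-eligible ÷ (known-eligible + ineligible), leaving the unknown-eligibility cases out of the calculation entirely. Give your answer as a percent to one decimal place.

75.4%

Refusal or break-off = 26 + 4 = 30
Non-contacts = 8 + 26 = 34
Screened out, ineligible = 46 + 2 = 48
Eligible (known) = 77 + 30 + 34 + 6 = 147
e = 147 / (147 + 48) = 147 / 195 = 0.7538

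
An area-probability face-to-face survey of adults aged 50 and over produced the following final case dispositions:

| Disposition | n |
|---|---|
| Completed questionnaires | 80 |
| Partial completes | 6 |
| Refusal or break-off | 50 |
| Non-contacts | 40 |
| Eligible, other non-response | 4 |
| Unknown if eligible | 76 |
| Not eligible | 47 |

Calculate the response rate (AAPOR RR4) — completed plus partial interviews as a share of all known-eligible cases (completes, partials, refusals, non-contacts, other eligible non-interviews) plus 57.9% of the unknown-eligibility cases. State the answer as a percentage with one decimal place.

38.4%

Top: 80 + 6 = 86
Determined eligible: 80 + 6 + 50 + 40 + 4 = 180
e × U: 0.5790 × 76 = 44.00
Base: 180 + 44.00 = 224.00
RR4 = 86 / 224.00 = 0.3839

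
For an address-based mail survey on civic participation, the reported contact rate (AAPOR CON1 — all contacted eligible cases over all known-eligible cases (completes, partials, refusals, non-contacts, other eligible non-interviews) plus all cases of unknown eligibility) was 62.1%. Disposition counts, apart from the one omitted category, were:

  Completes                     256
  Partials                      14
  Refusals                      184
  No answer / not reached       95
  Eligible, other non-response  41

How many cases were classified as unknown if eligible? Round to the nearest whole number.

Num: 256 + 14 + 184 + 41 = 495
CON1 = 495 / D = 0.621
D = 495 / 0.621 = 797.1
Rest of base = 590
unknown if eligible = 797.1 − 590 ≈ 207

207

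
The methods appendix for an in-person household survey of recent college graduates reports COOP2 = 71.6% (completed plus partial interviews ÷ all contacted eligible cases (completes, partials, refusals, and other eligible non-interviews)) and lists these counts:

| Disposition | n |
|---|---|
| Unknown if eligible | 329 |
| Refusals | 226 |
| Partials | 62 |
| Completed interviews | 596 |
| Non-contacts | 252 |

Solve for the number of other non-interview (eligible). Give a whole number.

35

Num = 596 + 62 = 658
COOP2 = 658 / D = 0.716
D = 658 / 0.716 = 919.0
Remaining denominator categories sum to 884
other non-interview (eligible) = 919.0 − 884 ≈ 35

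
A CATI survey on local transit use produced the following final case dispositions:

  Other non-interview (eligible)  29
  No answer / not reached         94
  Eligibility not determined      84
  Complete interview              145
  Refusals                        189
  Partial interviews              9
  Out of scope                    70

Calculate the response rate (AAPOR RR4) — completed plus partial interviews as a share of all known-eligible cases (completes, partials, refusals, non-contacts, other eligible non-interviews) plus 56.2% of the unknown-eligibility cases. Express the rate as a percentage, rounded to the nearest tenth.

30.0%

Top: 145 + 9 = 154
Eligible (known): 145 + 9 + 189 + 94 + 29 = 466
Estimated eligible among unknowns: 0.5620 × 84 = 47.21
Base: 466 + 47.21 = 513.21
RR4 = 154 / 513.21 = 0.3001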